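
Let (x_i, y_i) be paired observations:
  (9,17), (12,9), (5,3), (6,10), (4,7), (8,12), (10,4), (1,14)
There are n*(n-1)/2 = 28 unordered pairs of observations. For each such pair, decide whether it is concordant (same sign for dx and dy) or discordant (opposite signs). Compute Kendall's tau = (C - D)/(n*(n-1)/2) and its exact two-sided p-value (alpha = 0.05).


Step 1: Enumerate the 28 unordered pairs (i,j) with i<j and classify each by sign(x_j-x_i) * sign(y_j-y_i).
  (1,2):dx=+3,dy=-8->D; (1,3):dx=-4,dy=-14->C; (1,4):dx=-3,dy=-7->C; (1,5):dx=-5,dy=-10->C
  (1,6):dx=-1,dy=-5->C; (1,7):dx=+1,dy=-13->D; (1,8):dx=-8,dy=-3->C; (2,3):dx=-7,dy=-6->C
  (2,4):dx=-6,dy=+1->D; (2,5):dx=-8,dy=-2->C; (2,6):dx=-4,dy=+3->D; (2,7):dx=-2,dy=-5->C
  (2,8):dx=-11,dy=+5->D; (3,4):dx=+1,dy=+7->C; (3,5):dx=-1,dy=+4->D; (3,6):dx=+3,dy=+9->C
  (3,7):dx=+5,dy=+1->C; (3,8):dx=-4,dy=+11->D; (4,5):dx=-2,dy=-3->C; (4,6):dx=+2,dy=+2->C
  (4,7):dx=+4,dy=-6->D; (4,8):dx=-5,dy=+4->D; (5,6):dx=+4,dy=+5->C; (5,7):dx=+6,dy=-3->D
  (5,8):dx=-3,dy=+7->D; (6,7):dx=+2,dy=-8->D; (6,8):dx=-7,dy=+2->D; (7,8):dx=-9,dy=+10->D
Step 2: C = 14, D = 14, total pairs = 28.
Step 3: tau = (C - D)/(n(n-1)/2) = (14 - 14)/28 = 0.000000.
Step 4: Exact two-sided p-value (enumerate n! = 40320 permutations of y under H0): p = 1.000000.
Step 5: alpha = 0.05. fail to reject H0.

tau_b = 0.0000 (C=14, D=14), p = 1.000000, fail to reject H0.


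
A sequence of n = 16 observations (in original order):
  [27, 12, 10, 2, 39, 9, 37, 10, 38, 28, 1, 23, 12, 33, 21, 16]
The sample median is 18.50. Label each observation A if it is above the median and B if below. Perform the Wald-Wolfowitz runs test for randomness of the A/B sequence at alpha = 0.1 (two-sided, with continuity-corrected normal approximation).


Step 1: Compute median = 18.50; label A = above, B = below.
Labels in order: ABBBABABAABABAAB  (n_A = 8, n_B = 8)
Step 2: Count runs R = 12.
Step 3: Under H0 (random ordering), E[R] = 2*n_A*n_B/(n_A+n_B) + 1 = 2*8*8/16 + 1 = 9.0000.
        Var[R] = 2*n_A*n_B*(2*n_A*n_B - n_A - n_B) / ((n_A+n_B)^2 * (n_A+n_B-1)) = 14336/3840 = 3.7333.
        SD[R] = 1.9322.
Step 4: Continuity-corrected z = (R - 0.5 - E[R]) / SD[R] = (12 - 0.5 - 9.0000) / 1.9322 = 1.2939.
Step 5: Two-sided p-value via normal approximation = 2*(1 - Phi(|z|)) = 0.195709.
Step 6: alpha = 0.1. fail to reject H0.

R = 12, z = 1.2939, p = 0.195709, fail to reject H0.


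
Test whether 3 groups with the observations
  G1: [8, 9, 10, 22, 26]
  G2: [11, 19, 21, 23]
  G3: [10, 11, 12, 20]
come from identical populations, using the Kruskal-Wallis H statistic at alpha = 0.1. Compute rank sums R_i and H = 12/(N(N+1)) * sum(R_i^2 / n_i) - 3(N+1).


Step 1: Combine all N = 13 observations and assign midranks.
sorted (value, group, rank): (8,G1,1), (9,G1,2), (10,G1,3.5), (10,G3,3.5), (11,G2,5.5), (11,G3,5.5), (12,G3,7), (19,G2,8), (20,G3,9), (21,G2,10), (22,G1,11), (23,G2,12), (26,G1,13)
Step 2: Sum ranks within each group.
R_1 = 30.5 (n_1 = 5)
R_2 = 35.5 (n_2 = 4)
R_3 = 25 (n_3 = 4)
Step 3: H = 12/(N(N+1)) * sum(R_i^2/n_i) - 3(N+1)
     = 12/(13*14) * (30.5^2/5 + 35.5^2/4 + 25^2/4) - 3*14
     = 0.065934 * 657.362 - 42
     = 1.342582.
Step 4: Ties present; correction factor C = 1 - 12/(13^3 - 13) = 0.994505. Corrected H = 1.342582 / 0.994505 = 1.350000.
Step 5: Under H0, H ~ chi^2(2); p-value = 0.509156.
Step 6: alpha = 0.1. fail to reject H0.

H = 1.3500, df = 2, p = 0.509156, fail to reject H0.


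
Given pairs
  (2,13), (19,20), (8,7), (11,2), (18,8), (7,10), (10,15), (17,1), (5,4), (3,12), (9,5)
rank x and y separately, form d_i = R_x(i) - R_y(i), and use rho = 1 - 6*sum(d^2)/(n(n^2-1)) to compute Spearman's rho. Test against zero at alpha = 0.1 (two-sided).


Step 1: Rank x and y separately (midranks; no ties here).
rank(x): 2->1, 19->11, 8->5, 11->8, 18->10, 7->4, 10->7, 17->9, 5->3, 3->2, 9->6
rank(y): 13->9, 20->11, 7->5, 2->2, 8->6, 10->7, 15->10, 1->1, 4->3, 12->8, 5->4
Step 2: d_i = R_x(i) - R_y(i); compute d_i^2.
  (1-9)^2=64, (11-11)^2=0, (5-5)^2=0, (8-2)^2=36, (10-6)^2=16, (4-7)^2=9, (7-10)^2=9, (9-1)^2=64, (3-3)^2=0, (2-8)^2=36, (6-4)^2=4
sum(d^2) = 238.
Step 3: rho = 1 - 6*238 / (11*(11^2 - 1)) = 1 - 1428/1320 = -0.081818.
Step 4: Under H0, t = rho * sqrt((n-2)/(1-rho^2)) = -0.2463 ~ t(9).
Step 5: Two-sided p-value from the t-distribution with 9 df = 0.810990.
Step 6: alpha = 0.1. fail to reject H0.

rho = -0.0818, p = 0.810990, fail to reject H0 at alpha = 0.1.


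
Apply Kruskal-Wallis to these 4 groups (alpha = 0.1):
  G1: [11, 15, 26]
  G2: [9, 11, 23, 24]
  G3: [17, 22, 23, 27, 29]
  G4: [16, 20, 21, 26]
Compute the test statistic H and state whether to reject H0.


Step 1: Combine all N = 16 observations and assign midranks.
sorted (value, group, rank): (9,G2,1), (11,G1,2.5), (11,G2,2.5), (15,G1,4), (16,G4,5), (17,G3,6), (20,G4,7), (21,G4,8), (22,G3,9), (23,G2,10.5), (23,G3,10.5), (24,G2,12), (26,G1,13.5), (26,G4,13.5), (27,G3,15), (29,G3,16)
Step 2: Sum ranks within each group.
R_1 = 20 (n_1 = 3)
R_2 = 26 (n_2 = 4)
R_3 = 56.5 (n_3 = 5)
R_4 = 33.5 (n_4 = 4)
Step 3: H = 12/(N(N+1)) * sum(R_i^2/n_i) - 3(N+1)
     = 12/(16*17) * (20^2/3 + 26^2/4 + 56.5^2/5 + 33.5^2/4) - 3*17
     = 0.044118 * 1221.35 - 51
     = 2.882904.
Step 4: Ties present; correction factor C = 1 - 18/(16^3 - 16) = 0.995588. Corrected H = 2.882904 / 0.995588 = 2.895679.
Step 5: Under H0, H ~ chi^2(3); p-value = 0.407991.
Step 6: alpha = 0.1. fail to reject H0.

H = 2.8957, df = 3, p = 0.407991, fail to reject H0.


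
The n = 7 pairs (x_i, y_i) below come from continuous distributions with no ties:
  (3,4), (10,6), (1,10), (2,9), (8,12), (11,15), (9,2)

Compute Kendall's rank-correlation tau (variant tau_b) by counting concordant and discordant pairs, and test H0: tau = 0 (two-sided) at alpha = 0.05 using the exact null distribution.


Step 1: Enumerate the 21 unordered pairs (i,j) with i<j and classify each by sign(x_j-x_i) * sign(y_j-y_i).
  (1,2):dx=+7,dy=+2->C; (1,3):dx=-2,dy=+6->D; (1,4):dx=-1,dy=+5->D; (1,5):dx=+5,dy=+8->C
  (1,6):dx=+8,dy=+11->C; (1,7):dx=+6,dy=-2->D; (2,3):dx=-9,dy=+4->D; (2,4):dx=-8,dy=+3->D
  (2,5):dx=-2,dy=+6->D; (2,6):dx=+1,dy=+9->C; (2,7):dx=-1,dy=-4->C; (3,4):dx=+1,dy=-1->D
  (3,5):dx=+7,dy=+2->C; (3,6):dx=+10,dy=+5->C; (3,7):dx=+8,dy=-8->D; (4,5):dx=+6,dy=+3->C
  (4,6):dx=+9,dy=+6->C; (4,7):dx=+7,dy=-7->D; (5,6):dx=+3,dy=+3->C; (5,7):dx=+1,dy=-10->D
  (6,7):dx=-2,dy=-13->C
Step 2: C = 11, D = 10, total pairs = 21.
Step 3: tau = (C - D)/(n(n-1)/2) = (11 - 10)/21 = 0.047619.
Step 4: Exact two-sided p-value (enumerate n! = 5040 permutations of y under H0): p = 1.000000.
Step 5: alpha = 0.05. fail to reject H0.

tau_b = 0.0476 (C=11, D=10), p = 1.000000, fail to reject H0.


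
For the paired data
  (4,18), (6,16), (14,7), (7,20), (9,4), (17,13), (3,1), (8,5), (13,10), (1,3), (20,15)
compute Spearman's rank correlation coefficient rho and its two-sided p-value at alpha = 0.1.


Step 1: Rank x and y separately (midranks; no ties here).
rank(x): 4->3, 6->4, 14->9, 7->5, 9->7, 17->10, 3->2, 8->6, 13->8, 1->1, 20->11
rank(y): 18->10, 16->9, 7->5, 20->11, 4->3, 13->7, 1->1, 5->4, 10->6, 3->2, 15->8
Step 2: d_i = R_x(i) - R_y(i); compute d_i^2.
  (3-10)^2=49, (4-9)^2=25, (9-5)^2=16, (5-11)^2=36, (7-3)^2=16, (10-7)^2=9, (2-1)^2=1, (6-4)^2=4, (8-6)^2=4, (1-2)^2=1, (11-8)^2=9
sum(d^2) = 170.
Step 3: rho = 1 - 6*170 / (11*(11^2 - 1)) = 1 - 1020/1320 = 0.227273.
Step 4: Under H0, t = rho * sqrt((n-2)/(1-rho^2)) = 0.7001 ~ t(9).
Step 5: Two-sided p-value from the t-distribution with 9 df = 0.501536.
Step 6: alpha = 0.1. fail to reject H0.

rho = 0.2273, p = 0.501536, fail to reject H0 at alpha = 0.1.


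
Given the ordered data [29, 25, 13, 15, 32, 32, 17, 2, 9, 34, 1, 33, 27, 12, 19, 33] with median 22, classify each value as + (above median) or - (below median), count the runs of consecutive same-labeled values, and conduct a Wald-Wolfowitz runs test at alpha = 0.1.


Step 1: Compute median = 22; label A = above, B = below.
Labels in order: AABBAABBBABAABBA  (n_A = 8, n_B = 8)
Step 2: Count runs R = 9.
Step 3: Under H0 (random ordering), E[R] = 2*n_A*n_B/(n_A+n_B) + 1 = 2*8*8/16 + 1 = 9.0000.
        Var[R] = 2*n_A*n_B*(2*n_A*n_B - n_A - n_B) / ((n_A+n_B)^2 * (n_A+n_B-1)) = 14336/3840 = 3.7333.
        SD[R] = 1.9322.
Step 4: R = E[R], so z = 0 with no continuity correction.
Step 5: Two-sided p-value via normal approximation = 2*(1 - Phi(|z|)) = 1.000000.
Step 6: alpha = 0.1. fail to reject H0.

R = 9, z = 0.0000, p = 1.000000, fail to reject H0.


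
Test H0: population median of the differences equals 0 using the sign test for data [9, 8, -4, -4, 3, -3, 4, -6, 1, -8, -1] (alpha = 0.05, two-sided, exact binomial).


Step 1: Discard zero differences. Original n = 11; n_eff = number of nonzero differences = 11.
Nonzero differences (with sign): +9, +8, -4, -4, +3, -3, +4, -6, +1, -8, -1
Step 2: Count signs: positive = 5, negative = 6.
Step 3: Under H0: P(positive) = 0.5, so the number of positives S ~ Bin(11, 0.5).
Step 4: Two-sided exact p-value = sum of Bin(11,0.5) probabilities at or below the observed probability = 1.000000.
Step 5: alpha = 0.05. fail to reject H0.

n_eff = 11, pos = 5, neg = 6, p = 1.000000, fail to reject H0.


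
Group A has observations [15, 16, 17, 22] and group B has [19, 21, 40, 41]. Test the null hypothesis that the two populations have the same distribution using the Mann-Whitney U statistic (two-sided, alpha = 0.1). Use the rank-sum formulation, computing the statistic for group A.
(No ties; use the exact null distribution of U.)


Step 1: Combine and sort all 8 observations; assign midranks.
sorted (value, group): (15,X), (16,X), (17,X), (19,Y), (21,Y), (22,X), (40,Y), (41,Y)
ranks: 15->1, 16->2, 17->3, 19->4, 21->5, 22->6, 40->7, 41->8
Step 2: Rank sum for X: R1 = 1 + 2 + 3 + 6 = 12.
Step 3: U_X = R1 - n1(n1+1)/2 = 12 - 4*5/2 = 12 - 10 = 2.
       U_Y = n1*n2 - U_X = 16 - 2 = 14.
Step 4: No ties, so the exact null distribution of U (based on enumerating the C(8,4) = 70 equally likely rank assignments) gives the two-sided p-value.
Step 5: p-value = 0.114286; compare to alpha = 0.1. fail to reject H0.

U_X = 2, p = 0.114286, fail to reject H0 at alpha = 0.1.


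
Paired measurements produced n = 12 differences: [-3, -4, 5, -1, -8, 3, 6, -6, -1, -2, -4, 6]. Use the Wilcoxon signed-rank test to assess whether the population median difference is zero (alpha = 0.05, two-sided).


Step 1: Drop any zero differences (none here) and take |d_i|.
|d| = [3, 4, 5, 1, 8, 3, 6, 6, 1, 2, 4, 6]
Step 2: Midrank |d_i| (ties get averaged ranks).
ranks: |3|->4.5, |4|->6.5, |5|->8, |1|->1.5, |8|->12, |3|->4.5, |6|->10, |6|->10, |1|->1.5, |2|->3, |4|->6.5, |6|->10
Step 3: Attach original signs; sum ranks with positive sign and with negative sign.
W+ = 8 + 4.5 + 10 + 10 = 32.5
W- = 4.5 + 6.5 + 1.5 + 12 + 10 + 1.5 + 3 + 6.5 = 45.5
(Check: W+ + W- = 78 should equal n(n+1)/2 = 78.)
Step 4: Test statistic W = min(W+, W-) = 32.5.
Step 5: Ties in |d|, so use the tie-corrected normal approximation.
        E[W] = n(n+1)/4 = 12*13/4 = 39.
        Tie groups: |d|=1 (t=2), |d|=3 (t=2), |d|=4 (t=2), |d|=6 (t=3); sum(t^3 - t) = 42.
        Var[W] = n(n+1)(2n+1)/24 - sum(t^3-t)/48 = 3900/24 - 42/48 = 161.625.
        z = (W - E[W]) / sqrt(Var[W]) = (32.5 - 39) / 12.7132 = -0.5113.
        Two-sided p = 2*Phi(z) = 0.609155.
Step 6: alpha = 0.05. fail to reject H0.

W+ = 32.5, W- = 45.5, W = min = 32.5, p = 0.609155, fail to reject H0.


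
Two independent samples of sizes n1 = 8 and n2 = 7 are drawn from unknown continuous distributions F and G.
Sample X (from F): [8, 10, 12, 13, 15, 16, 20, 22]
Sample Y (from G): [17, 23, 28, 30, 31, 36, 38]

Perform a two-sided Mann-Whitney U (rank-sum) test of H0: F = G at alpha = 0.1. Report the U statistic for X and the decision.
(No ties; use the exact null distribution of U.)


Step 1: Combine and sort all 15 observations; assign midranks.
sorted (value, group): (8,X), (10,X), (12,X), (13,X), (15,X), (16,X), (17,Y), (20,X), (22,X), (23,Y), (28,Y), (30,Y), (31,Y), (36,Y), (38,Y)
ranks: 8->1, 10->2, 12->3, 13->4, 15->5, 16->6, 17->7, 20->8, 22->9, 23->10, 28->11, 30->12, 31->13, 36->14, 38->15
Step 2: Rank sum for X: R1 = 1 + 2 + 3 + 4 + 5 + 6 + 8 + 9 = 38.
Step 3: U_X = R1 - n1(n1+1)/2 = 38 - 8*9/2 = 38 - 36 = 2.
       U_Y = n1*n2 - U_X = 56 - 2 = 54.
Step 4: No ties, so the exact null distribution of U (based on enumerating the C(15,8) = 6435 equally likely rank assignments) gives the two-sided p-value.
Step 5: p-value = 0.001243; compare to alpha = 0.1. reject H0.

U_X = 2, p = 0.001243, reject H0 at alpha = 0.1.


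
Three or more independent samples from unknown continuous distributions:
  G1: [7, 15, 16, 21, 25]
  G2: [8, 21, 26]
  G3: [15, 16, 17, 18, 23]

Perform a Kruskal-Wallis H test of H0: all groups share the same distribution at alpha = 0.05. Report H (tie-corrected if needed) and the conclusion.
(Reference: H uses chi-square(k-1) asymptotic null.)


Step 1: Combine all N = 13 observations and assign midranks.
sorted (value, group, rank): (7,G1,1), (8,G2,2), (15,G1,3.5), (15,G3,3.5), (16,G1,5.5), (16,G3,5.5), (17,G3,7), (18,G3,8), (21,G1,9.5), (21,G2,9.5), (23,G3,11), (25,G1,12), (26,G2,13)
Step 2: Sum ranks within each group.
R_1 = 31.5 (n_1 = 5)
R_2 = 24.5 (n_2 = 3)
R_3 = 35 (n_3 = 5)
Step 3: H = 12/(N(N+1)) * sum(R_i^2/n_i) - 3(N+1)
     = 12/(13*14) * (31.5^2/5 + 24.5^2/3 + 35^2/5) - 3*14
     = 0.065934 * 643.533 - 42
     = 0.430769.
Step 4: Ties present; correction factor C = 1 - 18/(13^3 - 13) = 0.991758. Corrected H = 0.430769 / 0.991758 = 0.434349.
Step 5: Under H0, H ~ chi^2(2); p-value = 0.804790.
Step 6: alpha = 0.05. fail to reject H0.

H = 0.4343, df = 2, p = 0.804790, fail to reject H0.


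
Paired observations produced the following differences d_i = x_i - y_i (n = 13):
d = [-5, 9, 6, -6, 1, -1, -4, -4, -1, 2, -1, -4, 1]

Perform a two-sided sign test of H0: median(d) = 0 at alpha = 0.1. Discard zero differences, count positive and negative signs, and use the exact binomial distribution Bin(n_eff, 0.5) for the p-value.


Step 1: Discard zero differences. Original n = 13; n_eff = number of nonzero differences = 13.
Nonzero differences (with sign): -5, +9, +6, -6, +1, -1, -4, -4, -1, +2, -1, -4, +1
Step 2: Count signs: positive = 5, negative = 8.
Step 3: Under H0: P(positive) = 0.5, so the number of positives S ~ Bin(13, 0.5).
Step 4: Two-sided exact p-value = sum of Bin(13,0.5) probabilities at or below the observed probability = 0.581055.
Step 5: alpha = 0.1. fail to reject H0.

n_eff = 13, pos = 5, neg = 8, p = 0.581055, fail to reject H0.


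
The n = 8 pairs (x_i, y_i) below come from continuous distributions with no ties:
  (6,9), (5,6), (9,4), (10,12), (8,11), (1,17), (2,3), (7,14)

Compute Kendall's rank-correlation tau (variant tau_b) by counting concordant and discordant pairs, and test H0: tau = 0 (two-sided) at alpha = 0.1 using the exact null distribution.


Step 1: Enumerate the 28 unordered pairs (i,j) with i<j and classify each by sign(x_j-x_i) * sign(y_j-y_i).
  (1,2):dx=-1,dy=-3->C; (1,3):dx=+3,dy=-5->D; (1,4):dx=+4,dy=+3->C; (1,5):dx=+2,dy=+2->C
  (1,6):dx=-5,dy=+8->D; (1,7):dx=-4,dy=-6->C; (1,8):dx=+1,dy=+5->C; (2,3):dx=+4,dy=-2->D
  (2,4):dx=+5,dy=+6->C; (2,5):dx=+3,dy=+5->C; (2,6):dx=-4,dy=+11->D; (2,7):dx=-3,dy=-3->C
  (2,8):dx=+2,dy=+8->C; (3,4):dx=+1,dy=+8->C; (3,5):dx=-1,dy=+7->D; (3,6):dx=-8,dy=+13->D
  (3,7):dx=-7,dy=-1->C; (3,8):dx=-2,dy=+10->D; (4,5):dx=-2,dy=-1->C; (4,6):dx=-9,dy=+5->D
  (4,7):dx=-8,dy=-9->C; (4,8):dx=-3,dy=+2->D; (5,6):dx=-7,dy=+6->D; (5,7):dx=-6,dy=-8->C
  (5,8):dx=-1,dy=+3->D; (6,7):dx=+1,dy=-14->D; (6,8):dx=+6,dy=-3->D; (7,8):dx=+5,dy=+11->C
Step 2: C = 15, D = 13, total pairs = 28.
Step 3: tau = (C - D)/(n(n-1)/2) = (15 - 13)/28 = 0.071429.
Step 4: Exact two-sided p-value (enumerate n! = 40320 permutations of y under H0): p = 0.904861.
Step 5: alpha = 0.1. fail to reject H0.

tau_b = 0.0714 (C=15, D=13), p = 0.904861, fail to reject H0.


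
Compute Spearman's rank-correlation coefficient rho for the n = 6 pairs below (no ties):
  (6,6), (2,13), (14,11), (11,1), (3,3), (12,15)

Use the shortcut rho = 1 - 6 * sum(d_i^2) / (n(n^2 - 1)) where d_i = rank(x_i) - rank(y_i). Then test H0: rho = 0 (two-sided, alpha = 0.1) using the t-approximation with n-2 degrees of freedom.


Step 1: Rank x and y separately (midranks; no ties here).
rank(x): 6->3, 2->1, 14->6, 11->4, 3->2, 12->5
rank(y): 6->3, 13->5, 11->4, 1->1, 3->2, 15->6
Step 2: d_i = R_x(i) - R_y(i); compute d_i^2.
  (3-3)^2=0, (1-5)^2=16, (6-4)^2=4, (4-1)^2=9, (2-2)^2=0, (5-6)^2=1
sum(d^2) = 30.
Step 3: rho = 1 - 6*30 / (6*(6^2 - 1)) = 1 - 180/210 = 0.142857.
Step 4: Under H0, t = rho * sqrt((n-2)/(1-rho^2)) = 0.2887 ~ t(4).
Step 5: Two-sided p-value from the t-distribution with 4 df = 0.787172.
Step 6: alpha = 0.1. fail to reject H0.

rho = 0.1429, p = 0.787172, fail to reject H0 at alpha = 0.1.


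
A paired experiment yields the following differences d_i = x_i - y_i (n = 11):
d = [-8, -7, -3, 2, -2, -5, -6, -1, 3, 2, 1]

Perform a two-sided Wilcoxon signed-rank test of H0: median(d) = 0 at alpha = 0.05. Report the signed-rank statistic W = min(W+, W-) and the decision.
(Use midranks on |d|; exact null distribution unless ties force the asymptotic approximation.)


Step 1: Drop any zero differences (none here) and take |d_i|.
|d| = [8, 7, 3, 2, 2, 5, 6, 1, 3, 2, 1]
Step 2: Midrank |d_i| (ties get averaged ranks).
ranks: |8|->11, |7|->10, |3|->6.5, |2|->4, |2|->4, |5|->8, |6|->9, |1|->1.5, |3|->6.5, |2|->4, |1|->1.5
Step 3: Attach original signs; sum ranks with positive sign and with negative sign.
W+ = 4 + 6.5 + 4 + 1.5 = 16
W- = 11 + 10 + 6.5 + 4 + 8 + 9 + 1.5 = 50
(Check: W+ + W- = 66 should equal n(n+1)/2 = 66.)
Step 4: Test statistic W = min(W+, W-) = 16.
Step 5: Ties in |d|, so use the tie-corrected normal approximation.
        E[W] = n(n+1)/4 = 11*12/4 = 33.
        Tie groups: |d|=1 (t=2), |d|=2 (t=3), |d|=3 (t=2); sum(t^3 - t) = 36.
        Var[W] = n(n+1)(2n+1)/24 - sum(t^3-t)/48 = 3036/24 - 36/48 = 125.75.
        z = (W - E[W]) / sqrt(Var[W]) = (16 - 33) / 11.2138 = -1.5160.
        Two-sided p = 2*Phi(z) = 0.129523.
Step 6: alpha = 0.05. fail to reject H0.

W+ = 16, W- = 50, W = min = 16, p = 0.129523, fail to reject H0.


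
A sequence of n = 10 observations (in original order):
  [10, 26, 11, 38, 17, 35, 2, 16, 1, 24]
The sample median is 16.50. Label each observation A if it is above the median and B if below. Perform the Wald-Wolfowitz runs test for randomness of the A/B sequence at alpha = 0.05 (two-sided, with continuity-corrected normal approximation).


Step 1: Compute median = 16.50; label A = above, B = below.
Labels in order: BABAAABBBA  (n_A = 5, n_B = 5)
Step 2: Count runs R = 6.
Step 3: Under H0 (random ordering), E[R] = 2*n_A*n_B/(n_A+n_B) + 1 = 2*5*5/10 + 1 = 6.0000.
        Var[R] = 2*n_A*n_B*(2*n_A*n_B - n_A - n_B) / ((n_A+n_B)^2 * (n_A+n_B-1)) = 2000/900 = 2.2222.
        SD[R] = 1.4907.
Step 4: R = E[R], so z = 0 with no continuity correction.
Step 5: Two-sided p-value via normal approximation = 2*(1 - Phi(|z|)) = 1.000000.
Step 6: alpha = 0.05. fail to reject H0.

R = 6, z = 0.0000, p = 1.000000, fail to reject H0.


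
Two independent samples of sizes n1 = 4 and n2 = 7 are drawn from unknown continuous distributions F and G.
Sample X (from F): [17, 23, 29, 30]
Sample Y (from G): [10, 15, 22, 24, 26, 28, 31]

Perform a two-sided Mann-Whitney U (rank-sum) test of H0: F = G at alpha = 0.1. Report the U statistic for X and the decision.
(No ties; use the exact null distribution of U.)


Step 1: Combine and sort all 11 observations; assign midranks.
sorted (value, group): (10,Y), (15,Y), (17,X), (22,Y), (23,X), (24,Y), (26,Y), (28,Y), (29,X), (30,X), (31,Y)
ranks: 10->1, 15->2, 17->3, 22->4, 23->5, 24->6, 26->7, 28->8, 29->9, 30->10, 31->11
Step 2: Rank sum for X: R1 = 3 + 5 + 9 + 10 = 27.
Step 3: U_X = R1 - n1(n1+1)/2 = 27 - 4*5/2 = 27 - 10 = 17.
       U_Y = n1*n2 - U_X = 28 - 17 = 11.
Step 4: No ties, so the exact null distribution of U (based on enumerating the C(11,4) = 330 equally likely rank assignments) gives the two-sided p-value.
Step 5: p-value = 0.648485; compare to alpha = 0.1. fail to reject H0.

U_X = 17, p = 0.648485, fail to reject H0 at alpha = 0.1.


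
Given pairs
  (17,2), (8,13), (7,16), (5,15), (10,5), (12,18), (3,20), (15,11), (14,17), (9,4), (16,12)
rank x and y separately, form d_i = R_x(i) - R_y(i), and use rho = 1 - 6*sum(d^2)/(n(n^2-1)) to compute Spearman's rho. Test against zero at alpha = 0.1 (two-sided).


Step 1: Rank x and y separately (midranks; no ties here).
rank(x): 17->11, 8->4, 7->3, 5->2, 10->6, 12->7, 3->1, 15->9, 14->8, 9->5, 16->10
rank(y): 2->1, 13->6, 16->8, 15->7, 5->3, 18->10, 20->11, 11->4, 17->9, 4->2, 12->5
Step 2: d_i = R_x(i) - R_y(i); compute d_i^2.
  (11-1)^2=100, (4-6)^2=4, (3-8)^2=25, (2-7)^2=25, (6-3)^2=9, (7-10)^2=9, (1-11)^2=100, (9-4)^2=25, (8-9)^2=1, (5-2)^2=9, (10-5)^2=25
sum(d^2) = 332.
Step 3: rho = 1 - 6*332 / (11*(11^2 - 1)) = 1 - 1992/1320 = -0.509091.
Step 4: Under H0, t = rho * sqrt((n-2)/(1-rho^2)) = -1.7744 ~ t(9).
Step 5: Two-sided p-value from the t-distribution with 9 df = 0.109737.
Step 6: alpha = 0.1. fail to reject H0.

rho = -0.5091, p = 0.109737, fail to reject H0 at alpha = 0.1.


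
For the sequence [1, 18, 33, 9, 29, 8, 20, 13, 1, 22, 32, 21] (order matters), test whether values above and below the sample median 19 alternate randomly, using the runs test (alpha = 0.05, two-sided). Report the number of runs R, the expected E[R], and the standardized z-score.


Step 1: Compute median = 19; label A = above, B = below.
Labels in order: BBABABABBAAA  (n_A = 6, n_B = 6)
Step 2: Count runs R = 8.
Step 3: Under H0 (random ordering), E[R] = 2*n_A*n_B/(n_A+n_B) + 1 = 2*6*6/12 + 1 = 7.0000.
        Var[R] = 2*n_A*n_B*(2*n_A*n_B - n_A - n_B) / ((n_A+n_B)^2 * (n_A+n_B-1)) = 4320/1584 = 2.7273.
        SD[R] = 1.6514.
Step 4: Continuity-corrected z = (R - 0.5 - E[R]) / SD[R] = (8 - 0.5 - 7.0000) / 1.6514 = 0.3028.
Step 5: Two-sided p-value via normal approximation = 2*(1 - Phi(|z|)) = 0.762069.
Step 6: alpha = 0.05. fail to reject H0.

R = 8, z = 0.3028, p = 0.762069, fail to reject H0.


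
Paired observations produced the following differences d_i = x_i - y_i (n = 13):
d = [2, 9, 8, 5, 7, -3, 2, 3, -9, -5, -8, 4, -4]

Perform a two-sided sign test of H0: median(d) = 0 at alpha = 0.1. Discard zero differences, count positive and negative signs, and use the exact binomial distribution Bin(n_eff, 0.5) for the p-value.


Step 1: Discard zero differences. Original n = 13; n_eff = number of nonzero differences = 13.
Nonzero differences (with sign): +2, +9, +8, +5, +7, -3, +2, +3, -9, -5, -8, +4, -4
Step 2: Count signs: positive = 8, negative = 5.
Step 3: Under H0: P(positive) = 0.5, so the number of positives S ~ Bin(13, 0.5).
Step 4: Two-sided exact p-value = sum of Bin(13,0.5) probabilities at or below the observed probability = 0.581055.
Step 5: alpha = 0.1. fail to reject H0.

n_eff = 13, pos = 8, neg = 5, p = 0.581055, fail to reject H0.


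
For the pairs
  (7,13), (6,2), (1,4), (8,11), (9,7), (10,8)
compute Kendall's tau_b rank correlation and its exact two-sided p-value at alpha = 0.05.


Step 1: Enumerate the 15 unordered pairs (i,j) with i<j and classify each by sign(x_j-x_i) * sign(y_j-y_i).
  (1,2):dx=-1,dy=-11->C; (1,3):dx=-6,dy=-9->C; (1,4):dx=+1,dy=-2->D; (1,5):dx=+2,dy=-6->D
  (1,6):dx=+3,dy=-5->D; (2,3):dx=-5,dy=+2->D; (2,4):dx=+2,dy=+9->C; (2,5):dx=+3,dy=+5->C
  (2,6):dx=+4,dy=+6->C; (3,4):dx=+7,dy=+7->C; (3,5):dx=+8,dy=+3->C; (3,6):dx=+9,dy=+4->C
  (4,5):dx=+1,dy=-4->D; (4,6):dx=+2,dy=-3->D; (5,6):dx=+1,dy=+1->C
Step 2: C = 9, D = 6, total pairs = 15.
Step 3: tau = (C - D)/(n(n-1)/2) = (9 - 6)/15 = 0.200000.
Step 4: Exact two-sided p-value (enumerate n! = 720 permutations of y under H0): p = 0.719444.
Step 5: alpha = 0.05. fail to reject H0.

tau_b = 0.2000 (C=9, D=6), p = 0.719444, fail to reject H0.


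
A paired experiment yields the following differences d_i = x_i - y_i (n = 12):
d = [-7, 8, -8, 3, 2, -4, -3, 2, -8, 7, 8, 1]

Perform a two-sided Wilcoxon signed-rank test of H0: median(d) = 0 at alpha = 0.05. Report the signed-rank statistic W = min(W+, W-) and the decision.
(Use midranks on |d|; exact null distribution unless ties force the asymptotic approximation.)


Step 1: Drop any zero differences (none here) and take |d_i|.
|d| = [7, 8, 8, 3, 2, 4, 3, 2, 8, 7, 8, 1]
Step 2: Midrank |d_i| (ties get averaged ranks).
ranks: |7|->7.5, |8|->10.5, |8|->10.5, |3|->4.5, |2|->2.5, |4|->6, |3|->4.5, |2|->2.5, |8|->10.5, |7|->7.5, |8|->10.5, |1|->1
Step 3: Attach original signs; sum ranks with positive sign and with negative sign.
W+ = 10.5 + 4.5 + 2.5 + 2.5 + 7.5 + 10.5 + 1 = 39
W- = 7.5 + 10.5 + 6 + 4.5 + 10.5 = 39
(Check: W+ + W- = 78 should equal n(n+1)/2 = 78.)
Step 4: Test statistic W = min(W+, W-) = 39.
Step 5: Ties in |d|, so use the tie-corrected normal approximation.
        E[W] = n(n+1)/4 = 12*13/4 = 39.
        Tie groups: |d|=2 (t=2), |d|=3 (t=2), |d|=7 (t=2), |d|=8 (t=4); sum(t^3 - t) = 78.
        Var[W] = n(n+1)(2n+1)/24 - sum(t^3-t)/48 = 3900/24 - 78/48 = 160.875.
        z = (W - E[W]) / sqrt(Var[W]) = (39 - 39) / 12.6837 = 0.0000.
        Two-sided p = 2*Phi(z) = 1.000000.
Step 6: alpha = 0.05. fail to reject H0.

W+ = 39, W- = 39, W = min = 39, p = 1.000000, fail to reject H0.


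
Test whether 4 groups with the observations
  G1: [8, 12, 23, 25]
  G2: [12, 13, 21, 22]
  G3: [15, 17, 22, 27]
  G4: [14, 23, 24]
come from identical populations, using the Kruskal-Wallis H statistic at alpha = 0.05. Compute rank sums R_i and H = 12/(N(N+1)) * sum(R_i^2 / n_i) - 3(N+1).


Step 1: Combine all N = 15 observations and assign midranks.
sorted (value, group, rank): (8,G1,1), (12,G1,2.5), (12,G2,2.5), (13,G2,4), (14,G4,5), (15,G3,6), (17,G3,7), (21,G2,8), (22,G2,9.5), (22,G3,9.5), (23,G1,11.5), (23,G4,11.5), (24,G4,13), (25,G1,14), (27,G3,15)
Step 2: Sum ranks within each group.
R_1 = 29 (n_1 = 4)
R_2 = 24 (n_2 = 4)
R_3 = 37.5 (n_3 = 4)
R_4 = 29.5 (n_4 = 3)
Step 3: H = 12/(N(N+1)) * sum(R_i^2/n_i) - 3(N+1)
     = 12/(15*16) * (29^2/4 + 24^2/4 + 37.5^2/4 + 29.5^2/3) - 3*16
     = 0.050000 * 995.896 - 48
     = 1.794792.
Step 4: Ties present; correction factor C = 1 - 18/(15^3 - 15) = 0.994643. Corrected H = 1.794792 / 0.994643 = 1.804458.
Step 5: Under H0, H ~ chi^2(3); p-value = 0.613965.
Step 6: alpha = 0.05. fail to reject H0.

H = 1.8045, df = 3, p = 0.613965, fail to reject H0.


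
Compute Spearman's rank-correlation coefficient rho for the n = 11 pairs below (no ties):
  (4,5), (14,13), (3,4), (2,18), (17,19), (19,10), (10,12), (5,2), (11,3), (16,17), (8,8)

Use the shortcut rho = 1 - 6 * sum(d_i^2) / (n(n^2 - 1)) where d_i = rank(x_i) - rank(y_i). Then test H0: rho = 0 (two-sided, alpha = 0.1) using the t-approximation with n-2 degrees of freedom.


Step 1: Rank x and y separately (midranks; no ties here).
rank(x): 4->3, 14->8, 3->2, 2->1, 17->10, 19->11, 10->6, 5->4, 11->7, 16->9, 8->5
rank(y): 5->4, 13->8, 4->3, 18->10, 19->11, 10->6, 12->7, 2->1, 3->2, 17->9, 8->5
Step 2: d_i = R_x(i) - R_y(i); compute d_i^2.
  (3-4)^2=1, (8-8)^2=0, (2-3)^2=1, (1-10)^2=81, (10-11)^2=1, (11-6)^2=25, (6-7)^2=1, (4-1)^2=9, (7-2)^2=25, (9-9)^2=0, (5-5)^2=0
sum(d^2) = 144.
Step 3: rho = 1 - 6*144 / (11*(11^2 - 1)) = 1 - 864/1320 = 0.345455.
Step 4: Under H0, t = rho * sqrt((n-2)/(1-rho^2)) = 1.1044 ~ t(9).
Step 5: Two-sided p-value from the t-distribution with 9 df = 0.298089.
Step 6: alpha = 0.1. fail to reject H0.

rho = 0.3455, p = 0.298089, fail to reject H0 at alpha = 0.1.


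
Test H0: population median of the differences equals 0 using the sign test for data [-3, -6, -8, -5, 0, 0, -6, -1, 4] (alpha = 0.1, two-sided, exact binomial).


Step 1: Discard zero differences. Original n = 9; n_eff = number of nonzero differences = 7.
Nonzero differences (with sign): -3, -6, -8, -5, -6, -1, +4
Step 2: Count signs: positive = 1, negative = 6.
Step 3: Under H0: P(positive) = 0.5, so the number of positives S ~ Bin(7, 0.5).
Step 4: Two-sided exact p-value = sum of Bin(7,0.5) probabilities at or below the observed probability = 0.125000.
Step 5: alpha = 0.1. fail to reject H0.

n_eff = 7, pos = 1, neg = 6, p = 0.125000, fail to reject H0.


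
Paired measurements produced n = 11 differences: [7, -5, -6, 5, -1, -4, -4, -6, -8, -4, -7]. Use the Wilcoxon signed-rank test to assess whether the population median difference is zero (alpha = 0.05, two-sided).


Step 1: Drop any zero differences (none here) and take |d_i|.
|d| = [7, 5, 6, 5, 1, 4, 4, 6, 8, 4, 7]
Step 2: Midrank |d_i| (ties get averaged ranks).
ranks: |7|->9.5, |5|->5.5, |6|->7.5, |5|->5.5, |1|->1, |4|->3, |4|->3, |6|->7.5, |8|->11, |4|->3, |7|->9.5
Step 3: Attach original signs; sum ranks with positive sign and with negative sign.
W+ = 9.5 + 5.5 = 15
W- = 5.5 + 7.5 + 1 + 3 + 3 + 7.5 + 11 + 3 + 9.5 = 51
(Check: W+ + W- = 66 should equal n(n+1)/2 = 66.)
Step 4: Test statistic W = min(W+, W-) = 15.
Step 5: Ties in |d|, so use the tie-corrected normal approximation.
        E[W] = n(n+1)/4 = 11*12/4 = 33.
        Tie groups: |d|=4 (t=3), |d|=5 (t=2), |d|=6 (t=2), |d|=7 (t=2); sum(t^3 - t) = 42.
        Var[W] = n(n+1)(2n+1)/24 - sum(t^3-t)/48 = 3036/24 - 42/48 = 125.625.
        z = (W - E[W]) / sqrt(Var[W]) = (15 - 33) / 11.2083 = -1.6060.
        Two-sided p = 2*Phi(z) = 0.108283.
Step 6: alpha = 0.05. fail to reject H0.

W+ = 15, W- = 51, W = min = 15, p = 0.108283, fail to reject H0.


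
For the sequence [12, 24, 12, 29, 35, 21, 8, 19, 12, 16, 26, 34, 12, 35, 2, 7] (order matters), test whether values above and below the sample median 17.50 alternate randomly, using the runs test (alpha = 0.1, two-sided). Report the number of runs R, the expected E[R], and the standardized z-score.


Step 1: Compute median = 17.50; label A = above, B = below.
Labels in order: BABAAABABBAABABB  (n_A = 8, n_B = 8)
Step 2: Count runs R = 11.
Step 3: Under H0 (random ordering), E[R] = 2*n_A*n_B/(n_A+n_B) + 1 = 2*8*8/16 + 1 = 9.0000.
        Var[R] = 2*n_A*n_B*(2*n_A*n_B - n_A - n_B) / ((n_A+n_B)^2 * (n_A+n_B-1)) = 14336/3840 = 3.7333.
        SD[R] = 1.9322.
Step 4: Continuity-corrected z = (R - 0.5 - E[R]) / SD[R] = (11 - 0.5 - 9.0000) / 1.9322 = 0.7763.
Step 5: Two-sided p-value via normal approximation = 2*(1 - Phi(|z|)) = 0.437558.
Step 6: alpha = 0.1. fail to reject H0.

R = 11, z = 0.7763, p = 0.437558, fail to reject H0.


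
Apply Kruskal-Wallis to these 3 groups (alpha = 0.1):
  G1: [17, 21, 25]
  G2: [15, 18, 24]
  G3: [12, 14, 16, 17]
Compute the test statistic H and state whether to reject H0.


Step 1: Combine all N = 10 observations and assign midranks.
sorted (value, group, rank): (12,G3,1), (14,G3,2), (15,G2,3), (16,G3,4), (17,G1,5.5), (17,G3,5.5), (18,G2,7), (21,G1,8), (24,G2,9), (25,G1,10)
Step 2: Sum ranks within each group.
R_1 = 23.5 (n_1 = 3)
R_2 = 19 (n_2 = 3)
R_3 = 12.5 (n_3 = 4)
Step 3: H = 12/(N(N+1)) * sum(R_i^2/n_i) - 3(N+1)
     = 12/(10*11) * (23.5^2/3 + 19^2/3 + 12.5^2/4) - 3*11
     = 0.109091 * 343.479 - 33
     = 4.470455.
Step 4: Ties present; correction factor C = 1 - 6/(10^3 - 10) = 0.993939. Corrected H = 4.470455 / 0.993939 = 4.497713.
Step 5: Under H0, H ~ chi^2(2); p-value = 0.105520.
Step 6: alpha = 0.1. fail to reject H0.

H = 4.4977, df = 2, p = 0.105520, fail to reject H0.


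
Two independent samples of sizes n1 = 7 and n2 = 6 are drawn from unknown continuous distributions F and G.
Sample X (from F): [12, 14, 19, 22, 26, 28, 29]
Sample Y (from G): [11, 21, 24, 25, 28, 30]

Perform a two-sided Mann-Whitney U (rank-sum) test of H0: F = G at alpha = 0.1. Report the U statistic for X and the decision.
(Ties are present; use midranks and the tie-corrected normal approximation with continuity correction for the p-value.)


Step 1: Combine and sort all 13 observations; assign midranks.
sorted (value, group): (11,Y), (12,X), (14,X), (19,X), (21,Y), (22,X), (24,Y), (25,Y), (26,X), (28,X), (28,Y), (29,X), (30,Y)
ranks: 11->1, 12->2, 14->3, 19->4, 21->5, 22->6, 24->7, 25->8, 26->9, 28->10.5, 28->10.5, 29->12, 30->13
Step 2: Rank sum for X: R1 = 2 + 3 + 4 + 6 + 9 + 10.5 + 12 = 46.5.
Step 3: U_X = R1 - n1(n1+1)/2 = 46.5 - 7*8/2 = 46.5 - 28 = 18.5.
       U_Y = n1*n2 - U_X = 42 - 18.5 = 23.5.
Step 4: Ties are present, so use the tie-corrected normal approximation (with continuity correction) for the p-value.
Step 5: p-value = 0.774796; compare to alpha = 0.1. fail to reject H0.

U_X = 18.5, p = 0.774796, fail to reject H0 at alpha = 0.1.


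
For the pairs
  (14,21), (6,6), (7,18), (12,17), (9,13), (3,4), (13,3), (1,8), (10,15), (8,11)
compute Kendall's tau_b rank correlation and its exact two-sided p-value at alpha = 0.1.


Step 1: Enumerate the 45 unordered pairs (i,j) with i<j and classify each by sign(x_j-x_i) * sign(y_j-y_i).
  (1,2):dx=-8,dy=-15->C; (1,3):dx=-7,dy=-3->C; (1,4):dx=-2,dy=-4->C; (1,5):dx=-5,dy=-8->C
  (1,6):dx=-11,dy=-17->C; (1,7):dx=-1,dy=-18->C; (1,8):dx=-13,dy=-13->C; (1,9):dx=-4,dy=-6->C
  (1,10):dx=-6,dy=-10->C; (2,3):dx=+1,dy=+12->C; (2,4):dx=+6,dy=+11->C; (2,5):dx=+3,dy=+7->C
  (2,6):dx=-3,dy=-2->C; (2,7):dx=+7,dy=-3->D; (2,8):dx=-5,dy=+2->D; (2,9):dx=+4,dy=+9->C
  (2,10):dx=+2,dy=+5->C; (3,4):dx=+5,dy=-1->D; (3,5):dx=+2,dy=-5->D; (3,6):dx=-4,dy=-14->C
  (3,7):dx=+6,dy=-15->D; (3,8):dx=-6,dy=-10->C; (3,9):dx=+3,dy=-3->D; (3,10):dx=+1,dy=-7->D
  (4,5):dx=-3,dy=-4->C; (4,6):dx=-9,dy=-13->C; (4,7):dx=+1,dy=-14->D; (4,8):dx=-11,dy=-9->C
  (4,9):dx=-2,dy=-2->C; (4,10):dx=-4,dy=-6->C; (5,6):dx=-6,dy=-9->C; (5,7):dx=+4,dy=-10->D
  (5,8):dx=-8,dy=-5->C; (5,9):dx=+1,dy=+2->C; (5,10):dx=-1,dy=-2->C; (6,7):dx=+10,dy=-1->D
  (6,8):dx=-2,dy=+4->D; (6,9):dx=+7,dy=+11->C; (6,10):dx=+5,dy=+7->C; (7,8):dx=-12,dy=+5->D
  (7,9):dx=-3,dy=+12->D; (7,10):dx=-5,dy=+8->D; (8,9):dx=+9,dy=+7->C; (8,10):dx=+7,dy=+3->C
  (9,10):dx=-2,dy=-4->C
Step 2: C = 31, D = 14, total pairs = 45.
Step 3: tau = (C - D)/(n(n-1)/2) = (31 - 14)/45 = 0.377778.
Step 4: Exact two-sided p-value (enumerate n! = 3628800 permutations of y under H0): p = 0.155742.
Step 5: alpha = 0.1. fail to reject H0.

tau_b = 0.3778 (C=31, D=14), p = 0.155742, fail to reject H0.


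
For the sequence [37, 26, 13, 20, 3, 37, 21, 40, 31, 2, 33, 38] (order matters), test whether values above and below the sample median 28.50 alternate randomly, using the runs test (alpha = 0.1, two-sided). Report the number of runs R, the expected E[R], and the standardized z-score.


Step 1: Compute median = 28.50; label A = above, B = below.
Labels in order: ABBBBABAABAA  (n_A = 6, n_B = 6)
Step 2: Count runs R = 7.
Step 3: Under H0 (random ordering), E[R] = 2*n_A*n_B/(n_A+n_B) + 1 = 2*6*6/12 + 1 = 7.0000.
        Var[R] = 2*n_A*n_B*(2*n_A*n_B - n_A - n_B) / ((n_A+n_B)^2 * (n_A+n_B-1)) = 4320/1584 = 2.7273.
        SD[R] = 1.6514.
Step 4: R = E[R], so z = 0 with no continuity correction.
Step 5: Two-sided p-value via normal approximation = 2*(1 - Phi(|z|)) = 1.000000.
Step 6: alpha = 0.1. fail to reject H0.

R = 7, z = 0.0000, p = 1.000000, fail to reject H0.


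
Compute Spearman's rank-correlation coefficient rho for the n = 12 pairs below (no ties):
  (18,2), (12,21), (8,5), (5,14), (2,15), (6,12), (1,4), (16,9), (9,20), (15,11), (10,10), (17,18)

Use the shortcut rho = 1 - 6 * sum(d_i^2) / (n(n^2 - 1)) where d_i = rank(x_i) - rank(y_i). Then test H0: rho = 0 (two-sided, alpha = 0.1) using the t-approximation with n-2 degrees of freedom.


Step 1: Rank x and y separately (midranks; no ties here).
rank(x): 18->12, 12->8, 8->5, 5->3, 2->2, 6->4, 1->1, 16->10, 9->6, 15->9, 10->7, 17->11
rank(y): 2->1, 21->12, 5->3, 14->8, 15->9, 12->7, 4->2, 9->4, 20->11, 11->6, 10->5, 18->10
Step 2: d_i = R_x(i) - R_y(i); compute d_i^2.
  (12-1)^2=121, (8-12)^2=16, (5-3)^2=4, (3-8)^2=25, (2-9)^2=49, (4-7)^2=9, (1-2)^2=1, (10-4)^2=36, (6-11)^2=25, (9-6)^2=9, (7-5)^2=4, (11-10)^2=1
sum(d^2) = 300.
Step 3: rho = 1 - 6*300 / (12*(12^2 - 1)) = 1 - 1800/1716 = -0.048951.
Step 4: Under H0, t = rho * sqrt((n-2)/(1-rho^2)) = -0.1550 ~ t(10).
Step 5: Two-sided p-value from the t-distribution with 10 df = 0.879919.
Step 6: alpha = 0.1. fail to reject H0.

rho = -0.0490, p = 0.879919, fail to reject H0 at alpha = 0.1.


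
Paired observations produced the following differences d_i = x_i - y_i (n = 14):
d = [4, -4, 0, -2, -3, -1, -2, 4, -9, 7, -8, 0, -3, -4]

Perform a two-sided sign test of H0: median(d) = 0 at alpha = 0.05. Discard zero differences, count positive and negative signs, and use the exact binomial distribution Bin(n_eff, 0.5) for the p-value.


Step 1: Discard zero differences. Original n = 14; n_eff = number of nonzero differences = 12.
Nonzero differences (with sign): +4, -4, -2, -3, -1, -2, +4, -9, +7, -8, -3, -4
Step 2: Count signs: positive = 3, negative = 9.
Step 3: Under H0: P(positive) = 0.5, so the number of positives S ~ Bin(12, 0.5).
Step 4: Two-sided exact p-value = sum of Bin(12,0.5) probabilities at or below the observed probability = 0.145996.
Step 5: alpha = 0.05. fail to reject H0.

n_eff = 12, pos = 3, neg = 9, p = 0.145996, fail to reject H0.


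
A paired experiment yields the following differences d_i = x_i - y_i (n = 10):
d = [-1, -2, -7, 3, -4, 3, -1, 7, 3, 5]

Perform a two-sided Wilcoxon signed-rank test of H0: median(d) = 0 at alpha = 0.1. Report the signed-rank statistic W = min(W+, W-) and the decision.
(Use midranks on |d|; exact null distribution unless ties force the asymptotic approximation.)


Step 1: Drop any zero differences (none here) and take |d_i|.
|d| = [1, 2, 7, 3, 4, 3, 1, 7, 3, 5]
Step 2: Midrank |d_i| (ties get averaged ranks).
ranks: |1|->1.5, |2|->3, |7|->9.5, |3|->5, |4|->7, |3|->5, |1|->1.5, |7|->9.5, |3|->5, |5|->8
Step 3: Attach original signs; sum ranks with positive sign and with negative sign.
W+ = 5 + 5 + 9.5 + 5 + 8 = 32.5
W- = 1.5 + 3 + 9.5 + 7 + 1.5 = 22.5
(Check: W+ + W- = 55 should equal n(n+1)/2 = 55.)
Step 4: Test statistic W = min(W+, W-) = 22.5.
Step 5: Ties in |d|, so use the tie-corrected normal approximation.
        E[W] = n(n+1)/4 = 10*11/4 = 27.5.
        Tie groups: |d|=1 (t=2), |d|=3 (t=3), |d|=7 (t=2); sum(t^3 - t) = 36.
        Var[W] = n(n+1)(2n+1)/24 - sum(t^3-t)/48 = 2310/24 - 36/48 = 95.5.
        z = (W - E[W]) / sqrt(Var[W]) = (22.5 - 27.5) / 9.7724 = -0.5116.
        Two-sided p = 2*Phi(z) = 0.608900.
Step 6: alpha = 0.1. fail to reject H0.

W+ = 32.5, W- = 22.5, W = min = 22.5, p = 0.608900, fail to reject H0.


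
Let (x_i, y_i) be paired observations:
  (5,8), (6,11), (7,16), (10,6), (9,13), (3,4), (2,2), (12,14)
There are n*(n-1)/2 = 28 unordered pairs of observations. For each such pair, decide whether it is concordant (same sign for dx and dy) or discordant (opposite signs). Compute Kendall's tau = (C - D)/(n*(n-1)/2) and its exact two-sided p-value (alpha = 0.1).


Step 1: Enumerate the 28 unordered pairs (i,j) with i<j and classify each by sign(x_j-x_i) * sign(y_j-y_i).
  (1,2):dx=+1,dy=+3->C; (1,3):dx=+2,dy=+8->C; (1,4):dx=+5,dy=-2->D; (1,5):dx=+4,dy=+5->C
  (1,6):dx=-2,dy=-4->C; (1,7):dx=-3,dy=-6->C; (1,8):dx=+7,dy=+6->C; (2,3):dx=+1,dy=+5->C
  (2,4):dx=+4,dy=-5->D; (2,5):dx=+3,dy=+2->C; (2,6):dx=-3,dy=-7->C; (2,7):dx=-4,dy=-9->C
  (2,8):dx=+6,dy=+3->C; (3,4):dx=+3,dy=-10->D; (3,5):dx=+2,dy=-3->D; (3,6):dx=-4,dy=-12->C
  (3,7):dx=-5,dy=-14->C; (3,8):dx=+5,dy=-2->D; (4,5):dx=-1,dy=+7->D; (4,6):dx=-7,dy=-2->C
  (4,7):dx=-8,dy=-4->C; (4,8):dx=+2,dy=+8->C; (5,6):dx=-6,dy=-9->C; (5,7):dx=-7,dy=-11->C
  (5,8):dx=+3,dy=+1->C; (6,7):dx=-1,dy=-2->C; (6,8):dx=+9,dy=+10->C; (7,8):dx=+10,dy=+12->C
Step 2: C = 22, D = 6, total pairs = 28.
Step 3: tau = (C - D)/(n(n-1)/2) = (22 - 6)/28 = 0.571429.
Step 4: Exact two-sided p-value (enumerate n! = 40320 permutations of y under H0): p = 0.061012.
Step 5: alpha = 0.1. reject H0.

tau_b = 0.5714 (C=22, D=6), p = 0.061012, reject H0.


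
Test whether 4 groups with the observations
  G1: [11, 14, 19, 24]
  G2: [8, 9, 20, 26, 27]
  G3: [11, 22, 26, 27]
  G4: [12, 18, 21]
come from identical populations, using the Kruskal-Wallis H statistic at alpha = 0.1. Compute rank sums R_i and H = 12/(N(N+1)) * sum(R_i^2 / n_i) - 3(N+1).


Step 1: Combine all N = 16 observations and assign midranks.
sorted (value, group, rank): (8,G2,1), (9,G2,2), (11,G1,3.5), (11,G3,3.5), (12,G4,5), (14,G1,6), (18,G4,7), (19,G1,8), (20,G2,9), (21,G4,10), (22,G3,11), (24,G1,12), (26,G2,13.5), (26,G3,13.5), (27,G2,15.5), (27,G3,15.5)
Step 2: Sum ranks within each group.
R_1 = 29.5 (n_1 = 4)
R_2 = 41 (n_2 = 5)
R_3 = 43.5 (n_3 = 4)
R_4 = 22 (n_4 = 3)
Step 3: H = 12/(N(N+1)) * sum(R_i^2/n_i) - 3(N+1)
     = 12/(16*17) * (29.5^2/4 + 41^2/5 + 43.5^2/4 + 22^2/3) - 3*17
     = 0.044118 * 1188.16 - 51
     = 1.418750.
Step 4: Ties present; correction factor C = 1 - 18/(16^3 - 16) = 0.995588. Corrected H = 1.418750 / 0.995588 = 1.425037.
Step 5: Under H0, H ~ chi^2(3); p-value = 0.699677.
Step 6: alpha = 0.1. fail to reject H0.

H = 1.4250, df = 3, p = 0.699677, fail to reject H0.
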